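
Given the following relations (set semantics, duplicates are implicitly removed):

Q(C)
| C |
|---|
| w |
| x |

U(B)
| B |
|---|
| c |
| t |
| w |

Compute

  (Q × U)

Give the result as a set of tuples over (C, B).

{(w, c), (w, t), (w, w), (x, c), (x, t), (x, w)}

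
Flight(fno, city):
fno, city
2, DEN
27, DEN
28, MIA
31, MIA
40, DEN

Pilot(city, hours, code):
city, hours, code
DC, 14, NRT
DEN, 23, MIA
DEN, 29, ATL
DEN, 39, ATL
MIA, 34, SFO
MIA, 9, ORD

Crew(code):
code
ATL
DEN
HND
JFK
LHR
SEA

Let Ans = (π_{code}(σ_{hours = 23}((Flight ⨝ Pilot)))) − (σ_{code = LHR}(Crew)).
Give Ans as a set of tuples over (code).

{MIA}

Flight ⋈ Pilot (natural join on city): {(2, DEN, 23, MIA), (2, DEN, 29, ATL), (2, DEN, 39, ATL), (27, DEN, 23, MIA), (27, DEN, 29, ATL), (27, DEN, 39, ATL), (28, MIA, 34, SFO), (28, MIA, 9, ORD), (31, MIA, 34, SFO), (31, MIA, 9, ORD), (40, DEN, 23, MIA), (40, DEN, 29, ATL), (40, DEN, 39, ATL)}
Filtering on hours = 23 leaves {(2, DEN, 23, MIA), (27, DEN, 23, MIA), (40, DEN, 23, MIA)}.
π[code]: project onto (code) (2 duplicate(s) eliminated) → {MIA}
Filtering on code = LHR leaves {LHR}.
Difference: {MIA} with {LHR} → {MIA}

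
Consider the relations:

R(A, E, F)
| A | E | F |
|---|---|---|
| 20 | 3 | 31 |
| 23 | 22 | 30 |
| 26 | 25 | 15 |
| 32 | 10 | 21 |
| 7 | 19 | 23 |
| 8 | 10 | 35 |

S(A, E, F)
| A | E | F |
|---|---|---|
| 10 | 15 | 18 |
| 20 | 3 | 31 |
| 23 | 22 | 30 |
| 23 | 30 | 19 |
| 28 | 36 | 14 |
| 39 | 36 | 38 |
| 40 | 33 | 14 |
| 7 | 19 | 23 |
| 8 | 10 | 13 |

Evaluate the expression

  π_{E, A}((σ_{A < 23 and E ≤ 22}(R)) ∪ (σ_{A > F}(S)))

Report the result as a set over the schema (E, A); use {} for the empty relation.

Filtering on A < 23 and E ≤ 22 leaves {(20, 3, 31), (7, 19, 23), (8, 10, 35)}.
Filtering on A > F leaves {(23, 30, 19), (28, 36, 14), (39, 36, 38), (40, 33, 14)}.
Set union of the two operands is {(20, 3, 31), (23, 30, 19), (28, 36, 14), (39, 36, 38), (40, 33, 14), (7, 19, 23), (8, 10, 35)}.
π_{E, A} gives {(10, 8), (19, 7), (3, 20), (30, 23), (33, 40), (36, 28), (36, 39)}.

{(10, 8), (19, 7), (3, 20), (30, 23), (33, 40), (36, 28), (36, 39)}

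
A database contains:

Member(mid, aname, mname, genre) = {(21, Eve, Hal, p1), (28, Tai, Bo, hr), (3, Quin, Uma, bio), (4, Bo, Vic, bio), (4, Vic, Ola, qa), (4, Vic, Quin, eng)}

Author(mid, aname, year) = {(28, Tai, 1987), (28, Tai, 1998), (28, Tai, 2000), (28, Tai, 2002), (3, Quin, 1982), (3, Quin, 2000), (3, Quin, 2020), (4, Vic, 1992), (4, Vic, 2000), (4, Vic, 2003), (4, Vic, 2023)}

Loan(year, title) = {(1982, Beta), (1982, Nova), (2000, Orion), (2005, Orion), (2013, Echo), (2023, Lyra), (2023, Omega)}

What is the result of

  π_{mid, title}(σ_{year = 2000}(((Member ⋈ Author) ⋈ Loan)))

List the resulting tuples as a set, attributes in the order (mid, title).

Member ⋈ Author (natural join on mid, aname): {(28, Tai, Bo, hr, 1987), (28, Tai, Bo, hr, 1998), (28, Tai, Bo, hr, 2000), (28, Tai, Bo, hr, 2002), (3, Quin, Uma, bio, 1982), (3, Quin, Uma, bio, 2000), (3, Quin, Uma, bio, 2020), (4, Vic, Ola, qa, 1992), (4, Vic, Ola, qa, 2000), (4, Vic, Ola, qa, 2003), (4, Vic, Ola, qa, 2023), (4, Vic, Quin, eng, 1992), (4, Vic, Quin, eng, 2000), (4, Vic, Quin, eng, 2003), (4, Vic, Quin, eng, 2023)}
(Member ⋈ Author) ⋈ Loan (natural join on year): {(28, Tai, Bo, hr, 2000, Orion), (3, Quin, Uma, bio, 1982, Beta), (3, Quin, Uma, bio, 1982, Nova), (3, Quin, Uma, bio, 2000, Orion), (4, Vic, Ola, qa, 2000, Orion), (4, Vic, Ola, qa, 2023, Lyra), (4, Vic, Ola, qa, 2023, Omega), (4, Vic, Quin, eng, 2000, Orion), (4, Vic, Quin, eng, 2023, Lyra), (4, Vic, Quin, eng, 2023, Omega)}
Filtering on year = 2000 leaves {(28, Tai, Bo, hr, 2000, Orion), (3, Quin, Uma, bio, 2000, Orion), (4, Vic, Ola, qa, 2000, Orion), (4, Vic, Quin, eng, 2000, Orion)}.
π[mid, title]: project onto (mid, title) (1 duplicate(s) eliminated) → {(28, Orion), (3, Orion), (4, Orion)}

{(28, Orion), (3, Orion), (4, Orion)}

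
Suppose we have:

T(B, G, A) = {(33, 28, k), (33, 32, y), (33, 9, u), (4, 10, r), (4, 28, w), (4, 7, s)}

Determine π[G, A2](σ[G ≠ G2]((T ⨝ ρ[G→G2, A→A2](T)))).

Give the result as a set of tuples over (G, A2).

{(10, s), (10, w), (28, r), (28, s), (28, u), (28, y), (32, k), (32, u), (7, r), (7, w), (9, k), (9, y)}

ρ[G→G2, A→A2]: schema becomes (B, G2, A2); tuples unchanged.
Natural join on B: {(33, 28, k, 28, k), (33, 28, k, 32, y), (33, 28, k, 9, u), (33, 32, y, 28, k), (33, 32, y, 32, y), (33, 32, y, 9, u), (33, 9, u, 28, k), (33, 9, u, 32, y), (33, 9, u, 9, u), (4, 10, r, 10, r), (4, 10, r, 28, w), (4, 10, r, 7, s), (4, 28, w, 10, r), (4, 28, w, 28, w), (4, 28, w, 7, s), (4, 7, s, 10, r), (4, 7, s, 28, w), (4, 7, s, 7, s)}
σ[G ≠ G2]: keep tuples satisfying G ≠ G2 → {(33, 28, k, 32, y), (33, 28, k, 9, u), (33, 32, y, 28, k), (33, 32, y, 9, u), (33, 9, u, 28, k), (33, 9, u, 32, y), (4, 10, r, 28, w), (4, 10, r, 7, s), (4, 28, w, 10, r), (4, 28, w, 7, s), (4, 7, s, 10, r), (4, 7, s, 28, w)}
π[G, A2]: project onto (G, A2) → {(10, s), (10, w), (28, r), (28, s), (28, u), (28, y), (32, k), (32, u), (7, r), (7, w), (9, k), (9, y)}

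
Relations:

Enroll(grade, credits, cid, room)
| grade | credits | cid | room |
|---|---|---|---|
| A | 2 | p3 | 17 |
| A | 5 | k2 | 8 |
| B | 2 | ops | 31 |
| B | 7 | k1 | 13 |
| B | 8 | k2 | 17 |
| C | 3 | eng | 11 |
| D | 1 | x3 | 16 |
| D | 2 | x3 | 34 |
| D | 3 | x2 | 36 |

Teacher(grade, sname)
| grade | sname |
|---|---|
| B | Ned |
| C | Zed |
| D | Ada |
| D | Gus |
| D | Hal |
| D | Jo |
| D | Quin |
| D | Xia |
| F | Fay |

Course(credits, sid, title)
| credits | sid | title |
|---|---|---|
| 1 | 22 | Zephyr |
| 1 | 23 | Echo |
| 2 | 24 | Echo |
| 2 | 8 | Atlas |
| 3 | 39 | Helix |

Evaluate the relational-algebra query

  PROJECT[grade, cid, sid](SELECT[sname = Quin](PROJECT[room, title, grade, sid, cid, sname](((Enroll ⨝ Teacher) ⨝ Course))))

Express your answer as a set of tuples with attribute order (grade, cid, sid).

Natural join on grade: {(B, 2, ops, 31, Ned), (B, 7, k1, 13, Ned), (B, 8, k2, 17, Ned), (C, 3, eng, 11, Zed), (D, 1, x3, 16, Ada), (D, 1, x3, 16, Gus), (D, 1, x3, 16, Hal), (D, 1, x3, 16, Jo), (D, 1, x3, 16, Quin), (D, 1, x3, 16, Xia), (D, 2, x3, 34, Ada), (D, 2, x3, 34, Gus), (D, 2, x3, 34, Hal), (D, 2, x3, 34, Jo), (D, 2, x3, 34, Quin), (D, 2, x3, 34, Xia), (D, 3, x2, 36, Ada), (D, 3, x2, 36, Gus), (D, 3, x2, 36, Hal), (D, 3, x2, 36, Jo), (D, 3, x2, 36, Quin), (D, 3, x2, 36, Xia)}
Natural join on credits: {(B, 2, ops, 31, Ned, 24, Echo), (B, 2, ops, 31, Ned, 8, Atlas), (C, 3, eng, 11, Zed, 39, Helix), (D, 1, x3, 16, Ada, 22, Zephyr), (D, 1, x3, 16, Ada, 23, Echo), (D, 1, x3, 16, Gus, 22, Zephyr), (D, 1, x3, 16, Gus, 23, Echo), (D, 1, x3, 16, Hal, 22, Zephyr), (D, 1, x3, 16, Hal, 23, Echo), (D, 1, x3, 16, Jo, 22, Zephyr), (D, 1, x3, 16, Jo, 23, Echo), (D, 1, x3, 16, Quin, 22, Zephyr), (D, 1, x3, 16, Quin, 23, Echo), (D, 1, x3, 16, Xia, 22, Zephyr), (D, 1, x3, 16, Xia, 23, Echo), (D, 2, x3, 34, Ada, 24, Echo), (D, 2, x3, 34, Ada, 8, Atlas), (D, 2, x3, 34, Gus, 24, Echo), (D, 2, x3, 34, Gus, 8, Atlas), (D, 2, x3, 34, Hal, 24, Echo), (D, 2, x3, 34, Hal, 8, Atlas), (D, 2, x3, 34, Jo, 24, Echo), (D, 2, x3, 34, Jo, 8, Atlas), (D, 2, x3, 34, Quin, 24, Echo), (D, 2, x3, 34, Quin, 8, Atlas), (D, 2, x3, 34, Xia, 24, Echo), (D, 2, x3, 34, Xia, 8, Atlas), (D, 3, x2, 36, Ada, 39, Helix), (D, 3, x2, 36, Gus, 39, Helix), (D, 3, x2, 36, Hal, 39, Helix), (D, 3, x2, 36, Jo, 39, Helix), (D, 3, x2, 36, Quin, 39, Helix), (D, 3, x2, 36, Xia, 39, Helix)}
π_{room, title, grade, sid, cid, sname} gives {(11, Helix, C, 39, eng, Zed), (16, Echo, D, 23, x3, Ada), (16, Echo, D, 23, x3, Gus), (16, Echo, D, 23, x3, Hal), (16, Echo, D, 23, x3, Jo), (16, Echo, D, 23, x3, Quin), (16, Echo, D, 23, x3, Xia), (16, Zephyr, D, 22, x3, Ada), (16, Zephyr, D, 22, x3, Gus), (16, Zephyr, D, 22, x3, Hal), (16, Zephyr, D, 22, x3, Jo), (16, Zephyr, D, 22, x3, Quin), (16, Zephyr, D, 22, x3, Xia), (31, Atlas, B, 8, ops, Ned), (31, Echo, B, 24, ops, Ned), (34, Atlas, D, 8, x3, Ada), (34, Atlas, D, 8, x3, Gus), (34, Atlas, D, 8, x3, Hal), (34, Atlas, D, 8, x3, Jo), (34, Atlas, D, 8, x3, Quin), (34, Atlas, D, 8, x3, Xia), (34, Echo, D, 24, x3, Ada), (34, Echo, D, 24, x3, Gus), (34, Echo, D, 24, x3, Hal), (34, Echo, D, 24, x3, Jo), (34, Echo, D, 24, x3, Quin), (34, Echo, D, 24, x3, Xia), (36, Helix, D, 39, x2, Ada), (36, Helix, D, 39, x2, Gus), (36, Helix, D, 39, x2, Hal), (36, Helix, D, 39, x2, Jo), (36, Helix, D, 39, x2, Quin), (36, Helix, D, 39, x2, Xia)}.
Selection sname = Quin: {(16, Echo, D, 23, x3, Quin), (16, Zephyr, D, 22, x3, Quin), (34, Atlas, D, 8, x3, Quin), (34, Echo, D, 24, x3, Quin), (36, Helix, D, 39, x2, Quin)}
π_{grade, cid, sid} gives {(D, x2, 39), (D, x3, 22), (D, x3, 23), (D, x3, 24), (D, x3, 8)}.

{(D, x2, 39), (D, x3, 22), (D, x3, 23), (D, x3, 24), (D, x3, 8)}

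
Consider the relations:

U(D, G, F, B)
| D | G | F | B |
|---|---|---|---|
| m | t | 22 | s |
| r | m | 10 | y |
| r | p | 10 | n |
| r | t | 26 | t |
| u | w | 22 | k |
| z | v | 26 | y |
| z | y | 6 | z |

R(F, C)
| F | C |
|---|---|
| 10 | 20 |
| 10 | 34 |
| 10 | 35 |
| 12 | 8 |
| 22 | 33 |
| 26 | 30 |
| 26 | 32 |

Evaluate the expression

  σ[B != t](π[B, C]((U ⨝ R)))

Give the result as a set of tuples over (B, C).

{(k, 33), (n, 20), (n, 34), (n, 35), (s, 33), (y, 20), (y, 30), (y, 32), (y, 34), (y, 35)}

Joining U and R on F yields {(m, t, 22, s, 33), (r, m, 10, y, 20), (r, m, 10, y, 34), (r, m, 10, y, 35), (r, p, 10, n, 20), (r, p, 10, n, 34), (r, p, 10, n, 35), (r, t, 26, t, 30), (r, t, 26, t, 32), (u, w, 22, k, 33), (z, v, 26, y, 30), (z, v, 26, y, 32)}.
Projecting to B, C: {(k, 33), (n, 20), (n, 34), (n, 35), (s, 33), (t, 30), (t, 32), (y, 20), (y, 30), (y, 32), (y, 34), (y, 35)}
Apply σ_{B != t}; surviving tuples: {(k, 33), (n, 20), (n, 34), (n, 35), (s, 33), (y, 20), (y, 30), (y, 32), (y, 34), (y, 35)}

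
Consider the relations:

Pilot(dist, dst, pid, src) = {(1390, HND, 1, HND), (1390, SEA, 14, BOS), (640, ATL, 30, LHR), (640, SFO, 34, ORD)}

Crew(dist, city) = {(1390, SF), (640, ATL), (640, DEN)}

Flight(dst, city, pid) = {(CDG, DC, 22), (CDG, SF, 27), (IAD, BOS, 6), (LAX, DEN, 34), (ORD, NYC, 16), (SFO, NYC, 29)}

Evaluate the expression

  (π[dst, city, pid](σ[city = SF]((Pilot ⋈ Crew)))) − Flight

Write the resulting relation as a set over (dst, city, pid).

{(HND, SF, 1), (SEA, SF, 14)}

Pilot ⋈ Crew (natural join on dist): {(1390, HND, 1, HND, SF), (1390, SEA, 14, BOS, SF), (640, ATL, 30, LHR, ATL), (640, ATL, 30, LHR, DEN), (640, SFO, 34, ORD, ATL), (640, SFO, 34, ORD, DEN)}
Filtering on city = SF leaves {(1390, HND, 1, HND, SF), (1390, SEA, 14, BOS, SF)}.
Projecting to dst, city, pid: {(HND, SF, 1), (SEA, SF, 14)}
Taking the difference: {(HND, SF, 1), (SEA, SF, 14)}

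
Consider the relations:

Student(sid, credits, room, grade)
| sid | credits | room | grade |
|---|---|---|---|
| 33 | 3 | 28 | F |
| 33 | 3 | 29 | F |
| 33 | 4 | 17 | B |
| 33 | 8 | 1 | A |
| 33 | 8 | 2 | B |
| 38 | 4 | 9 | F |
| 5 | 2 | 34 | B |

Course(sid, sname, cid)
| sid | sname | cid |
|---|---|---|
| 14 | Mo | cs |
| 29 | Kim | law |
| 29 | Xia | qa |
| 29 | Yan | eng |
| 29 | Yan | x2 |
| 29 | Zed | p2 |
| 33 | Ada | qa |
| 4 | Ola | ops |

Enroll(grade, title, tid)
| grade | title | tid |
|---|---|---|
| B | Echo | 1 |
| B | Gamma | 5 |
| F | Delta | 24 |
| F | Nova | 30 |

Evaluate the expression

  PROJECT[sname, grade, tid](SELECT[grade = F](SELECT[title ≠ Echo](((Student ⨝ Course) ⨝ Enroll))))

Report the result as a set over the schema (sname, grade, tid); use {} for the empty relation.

Joining Student and Course on sid yields {(33, 3, 28, F, Ada, qa), (33, 3, 29, F, Ada, qa), (33, 4, 17, B, Ada, qa), (33, 8, 1, A, Ada, qa), (33, 8, 2, B, Ada, qa)}.
Joining (Student ⨝ Course) and Enroll on grade yields {(33, 3, 28, F, Ada, qa, Delta, 24), (33, 3, 28, F, Ada, qa, Nova, 30), (33, 3, 29, F, Ada, qa, Delta, 24), (33, 3, 29, F, Ada, qa, Nova, 30), (33, 4, 17, B, Ada, qa, Echo, 1), (33, 4, 17, B, Ada, qa, Gamma, 5), (33, 8, 2, B, Ada, qa, Echo, 1), (33, 8, 2, B, Ada, qa, Gamma, 5)}.
σ[title ≠ Echo]: keep tuples satisfying title ≠ Echo → {(33, 3, 28, F, Ada, qa, Delta, 24), (33, 3, 28, F, Ada, qa, Nova, 30), (33, 3, 29, F, Ada, qa, Delta, 24), (33, 3, 29, F, Ada, qa, Nova, 30), (33, 4, 17, B, Ada, qa, Gamma, 5), (33, 8, 2, B, Ada, qa, Gamma, 5)}
σ[grade = F]: keep tuples satisfying grade = F → {(33, 3, 28, F, Ada, qa, Delta, 24), (33, 3, 28, F, Ada, qa, Nova, 30), (33, 3, 29, F, Ada, qa, Delta, 24), (33, 3, 29, F, Ada, qa, Nova, 30)}
Keep only column(s) sname, grade, tid (2 duplicate(s) eliminated): {(Ada, F, 24), (Ada, F, 30)}

{(Ada, F, 24), (Ada, F, 30)}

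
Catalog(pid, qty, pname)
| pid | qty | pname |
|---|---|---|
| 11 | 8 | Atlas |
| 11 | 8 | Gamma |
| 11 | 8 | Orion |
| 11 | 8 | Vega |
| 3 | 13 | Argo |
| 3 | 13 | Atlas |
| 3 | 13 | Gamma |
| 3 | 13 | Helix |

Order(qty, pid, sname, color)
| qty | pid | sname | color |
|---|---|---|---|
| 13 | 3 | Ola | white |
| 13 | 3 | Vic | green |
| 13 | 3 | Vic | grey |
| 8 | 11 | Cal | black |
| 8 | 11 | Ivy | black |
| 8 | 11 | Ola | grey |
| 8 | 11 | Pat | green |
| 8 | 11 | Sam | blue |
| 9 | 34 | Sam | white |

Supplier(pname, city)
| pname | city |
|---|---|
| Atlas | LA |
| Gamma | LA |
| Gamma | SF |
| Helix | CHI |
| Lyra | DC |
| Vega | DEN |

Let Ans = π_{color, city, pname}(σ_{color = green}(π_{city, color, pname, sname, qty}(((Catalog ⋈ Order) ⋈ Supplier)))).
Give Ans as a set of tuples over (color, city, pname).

Joining Catalog and Order on pid, qty yields {(11, 8, Atlas, Cal, black), (11, 8, Atlas, Ivy, black), (11, 8, Atlas, Ola, grey), (11, 8, Atlas, Pat, green), (11, 8, Atlas, Sam, blue), (11, 8, Gamma, Cal, black), (11, 8, Gamma, Ivy, black), (11, 8, Gamma, Ola, grey), (11, 8, Gamma, Pat, green), (11, 8, Gamma, Sam, blue), (11, 8, Orion, Cal, black), (11, 8, Orion, Ivy, black), (11, 8, Orion, Ola, grey), (11, 8, Orion, Pat, green), (11, 8, Orion, Sam, blue), (11, 8, Vega, Cal, black), (11, 8, Vega, Ivy, black), (11, 8, Vega, Ola, grey), (11, 8, Vega, Pat, green), (11, 8, Vega, Sam, blue), (3, 13, Argo, Ola, white), (3, 13, Argo, Vic, green), (3, 13, Argo, Vic, grey), (3, 13, Atlas, Ola, white), (3, 13, Atlas, Vic, green), (3, 13, Atlas, Vic, grey), (3, 13, Gamma, Ola, white), (3, 13, Gamma, Vic, green), (3, 13, Gamma, Vic, grey), (3, 13, Helix, Ola, white), (3, 13, Helix, Vic, green), (3, 13, Helix, Vic, grey)}.
Joining (Catalog ⋈ Order) and Supplier on pname yields {(11, 8, Atlas, Cal, black, LA), (11, 8, Atlas, Ivy, black, LA), (11, 8, Atlas, Ola, grey, LA), (11, 8, Atlas, Pat, green, LA), (11, 8, Atlas, Sam, blue, LA), (11, 8, Gamma, Cal, black, LA), (11, 8, Gamma, Cal, black, SF), (11, 8, Gamma, Ivy, black, LA), (11, 8, Gamma, Ivy, black, SF), (11, 8, Gamma, Ola, grey, LA), (11, 8, Gamma, Ola, grey, SF), (11, 8, Gamma, Pat, green, LA), (11, 8, Gamma, Pat, green, SF), (11, 8, Gamma, Sam, blue, LA), (11, 8, Gamma, Sam, blue, SF), (11, 8, Vega, Cal, black, DEN), (11, 8, Vega, Ivy, black, DEN), (11, 8, Vega, Ola, grey, DEN), (11, 8, Vega, Pat, green, DEN), (11, 8, Vega, Sam, blue, DEN), (3, 13, Atlas, Ola, white, LA), (3, 13, Atlas, Vic, green, LA), (3, 13, Atlas, Vic, grey, LA), (3, 13, Gamma, Ola, white, LA), (3, 13, Gamma, Ola, white, SF), (3, 13, Gamma, Vic, green, LA), (3, 13, Gamma, Vic, green, SF), (3, 13, Gamma, Vic, grey, LA), (3, 13, Gamma, Vic, grey, SF), (3, 13, Helix, Ola, white, CHI), (3, 13, Helix, Vic, green, CHI), (3, 13, Helix, Vic, grey, CHI)}.
Projecting to city, color, pname, sname, qty: {(CHI, green, Helix, Vic, 13), (CHI, grey, Helix, Vic, 13), (CHI, white, Helix, Ola, 13), (DEN, black, Vega, Cal, 8), (DEN, black, Vega, Ivy, 8), (DEN, blue, Vega, Sam, 8), (DEN, green, Vega, Pat, 8), (DEN, grey, Vega, Ola, 8), (LA, black, Atlas, Cal, 8), (LA, black, Atlas, Ivy, 8), (LA, black, Gamma, Cal, 8), (LA, black, Gamma, Ivy, 8), (LA, blue, Atlas, Sam, 8), (LA, blue, Gamma, Sam, 8), (LA, green, Atlas, Pat, 8), (LA, green, Atlas, Vic, 13), (LA, green, Gamma, Pat, 8), (LA, green, Gamma, Vic, 13), (LA, grey, Atlas, Ola, 8), (LA, grey, Atlas, Vic, 13), (LA, grey, Gamma, Ola, 8), (LA, grey, Gamma, Vic, 13), (LA, white, Atlas, Ola, 13), (LA, white, Gamma, Ola, 13), (SF, black, Gamma, Cal, 8), (SF, black, Gamma, Ivy, 8), (SF, blue, Gamma, Sam, 8), (SF, green, Gamma, Pat, 8), (SF, green, Gamma, Vic, 13), (SF, grey, Gamma, Ola, 8), (SF, grey, Gamma, Vic, 13), (SF, white, Gamma, Ola, 13)}
Selection color = green: {(CHI, green, Helix, Vic, 13), (DEN, green, Vega, Pat, 8), (LA, green, Atlas, Pat, 8), (LA, green, Atlas, Vic, 13), (LA, green, Gamma, Pat, 8), (LA, green, Gamma, Vic, 13), (SF, green, Gamma, Pat, 8), (SF, green, Gamma, Vic, 13)}
Projecting to color, city, pname (3 duplicate(s) eliminated): {(green, CHI, Helix), (green, DEN, Vega), (green, LA, Atlas), (green, LA, Gamma), (green, SF, Gamma)}

{(green, CHI, Helix), (green, DEN, Vega), (green, LA, Atlas), (green, LA, Gamma), (green, SF, Gamma)}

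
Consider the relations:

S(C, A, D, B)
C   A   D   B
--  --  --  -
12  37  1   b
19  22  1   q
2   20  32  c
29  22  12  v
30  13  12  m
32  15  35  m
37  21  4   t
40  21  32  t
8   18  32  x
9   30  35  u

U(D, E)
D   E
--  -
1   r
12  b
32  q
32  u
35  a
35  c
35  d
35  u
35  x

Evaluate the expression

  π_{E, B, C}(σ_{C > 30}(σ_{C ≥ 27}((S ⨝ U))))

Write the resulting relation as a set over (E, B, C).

S ⋈ U (natural join on D): {(12, 37, 1, b, r), (19, 22, 1, q, r), (2, 20, 32, c, q), (2, 20, 32, c, u), (29, 22, 12, v, b), (30, 13, 12, m, b), (32, 15, 35, m, a), (32, 15, 35, m, c), (32, 15, 35, m, d), (32, 15, 35, m, u), (32, 15, 35, m, x), (40, 21, 32, t, q), (40, 21, 32, t, u), (8, 18, 32, x, q), (8, 18, 32, x, u), (9, 30, 35, u, a), (9, 30, 35, u, c), (9, 30, 35, u, d), (9, 30, 35, u, u), (9, 30, 35, u, x)}
Filtering on C ≥ 27 leaves {(29, 22, 12, v, b), (30, 13, 12, m, b), (32, 15, 35, m, a), (32, 15, 35, m, c), (32, 15, 35, m, d), (32, 15, 35, m, u), (32, 15, 35, m, x), (40, 21, 32, t, q), (40, 21, 32, t, u)}.
Filtering on C > 30 leaves {(32, 15, 35, m, a), (32, 15, 35, m, c), (32, 15, 35, m, d), (32, 15, 35, m, u), (32, 15, 35, m, x), (40, 21, 32, t, q), (40, 21, 32, t, u)}.
π[E, B, C]: project onto (E, B, C) → {(a, m, 32), (c, m, 32), (d, m, 32), (q, t, 40), (u, m, 32), (u, t, 40), (x, m, 32)}

{(a, m, 32), (c, m, 32), (d, m, 32), (q, t, 40), (u, m, 32), (u, t, 40), (x, m, 32)}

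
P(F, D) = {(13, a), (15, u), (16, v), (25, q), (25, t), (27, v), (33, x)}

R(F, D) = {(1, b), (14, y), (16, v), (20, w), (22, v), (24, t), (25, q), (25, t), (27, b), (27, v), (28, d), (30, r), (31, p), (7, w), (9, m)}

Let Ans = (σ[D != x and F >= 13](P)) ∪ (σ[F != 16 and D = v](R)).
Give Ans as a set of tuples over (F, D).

{(13, a), (15, u), (16, v), (22, v), (25, q), (25, t), (27, v)}

Filtering on D != x and F >= 13 leaves {(13, a), (15, u), (16, v), (25, q), (25, t), (27, v)}.
Filtering on F != 16 and D = v leaves {(22, v), (27, v)}.
Union: {(13, a), (15, u), (16, v), (25, q), (25, t), (27, v)} with {(22, v), (27, v)} → {(13, a), (15, u), (16, v), (22, v), (25, q), (25, t), (27, v)}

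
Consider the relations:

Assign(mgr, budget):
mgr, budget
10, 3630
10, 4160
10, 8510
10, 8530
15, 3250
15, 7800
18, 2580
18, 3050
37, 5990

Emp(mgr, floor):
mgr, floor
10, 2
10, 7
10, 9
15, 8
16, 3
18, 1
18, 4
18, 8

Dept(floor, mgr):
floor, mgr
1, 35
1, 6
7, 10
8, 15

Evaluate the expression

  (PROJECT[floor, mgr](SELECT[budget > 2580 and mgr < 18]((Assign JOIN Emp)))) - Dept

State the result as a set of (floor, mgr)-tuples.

Assign ⋈ Emp (natural join on mgr): {(10, 3630, 2), (10, 3630, 7), (10, 3630, 9), (10, 4160, 2), (10, 4160, 7), (10, 4160, 9), (10, 8510, 2), (10, 8510, 7), (10, 8510, 9), (10, 8530, 2), (10, 8530, 7), (10, 8530, 9), (15, 3250, 8), (15, 7800, 8), (18, 2580, 1), (18, 2580, 4), (18, 2580, 8), (18, 3050, 1), (18, 3050, 4), (18, 3050, 8)}
σ[budget > 2580 and mgr < 18]: keep tuples satisfying budget > 2580 and mgr < 18 → {(10, 3630, 2), (10, 3630, 7), (10, 3630, 9), (10, 4160, 2), (10, 4160, 7), (10, 4160, 9), (10, 8510, 2), (10, 8510, 7), (10, 8510, 9), (10, 8530, 2), (10, 8530, 7), (10, 8530, 9), (15, 3250, 8), (15, 7800, 8)}
Projecting to floor, mgr (10 duplicate(s) eliminated): {(2, 10), (7, 10), (8, 15), (9, 10)}
Difference: {(2, 10), (7, 10), (8, 15), (9, 10)} with {(1, 35), (1, 6), (7, 10), (8, 15)} → {(2, 10), (9, 10)}

{(2, 10), (9, 10)}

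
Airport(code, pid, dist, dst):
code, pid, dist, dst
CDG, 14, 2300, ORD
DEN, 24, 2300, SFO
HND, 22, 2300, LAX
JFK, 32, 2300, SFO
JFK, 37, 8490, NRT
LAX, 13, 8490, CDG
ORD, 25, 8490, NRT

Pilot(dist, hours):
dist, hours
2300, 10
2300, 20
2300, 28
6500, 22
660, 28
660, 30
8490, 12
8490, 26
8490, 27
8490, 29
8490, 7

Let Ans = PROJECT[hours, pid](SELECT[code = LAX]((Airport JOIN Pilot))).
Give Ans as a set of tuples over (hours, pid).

{(12, 13), (26, 13), (27, 13), (29, 13), (7, 13)}

Natural join on dist: {(CDG, 14, 2300, ORD, 10), (CDG, 14, 2300, ORD, 20), (CDG, 14, 2300, ORD, 28), (DEN, 24, 2300, SFO, 10), (DEN, 24, 2300, SFO, 20), (DEN, 24, 2300, SFO, 28), (HND, 22, 2300, LAX, 10), (HND, 22, 2300, LAX, 20), (HND, 22, 2300, LAX, 28), (JFK, 32, 2300, SFO, 10), (JFK, 32, 2300, SFO, 20), (JFK, 32, 2300, SFO, 28), (JFK, 37, 8490, NRT, 12), (JFK, 37, 8490, NRT, 26), (JFK, 37, 8490, NRT, 27), (JFK, 37, 8490, NRT, 29), (JFK, 37, 8490, NRT, 7), (LAX, 13, 8490, CDG, 12), (LAX, 13, 8490, CDG, 26), (LAX, 13, 8490, CDG, 27), (LAX, 13, 8490, CDG, 29), (LAX, 13, 8490, CDG, 7), (ORD, 25, 8490, NRT, 12), (ORD, 25, 8490, NRT, 26), (ORD, 25, 8490, NRT, 27), (ORD, 25, 8490, NRT, 29), (ORD, 25, 8490, NRT, 7)}
σ[code = LAX]: keep tuples satisfying code = LAX → {(LAX, 13, 8490, CDG, 12), (LAX, 13, 8490, CDG, 26), (LAX, 13, 8490, CDG, 27), (LAX, 13, 8490, CDG, 29), (LAX, 13, 8490, CDG, 7)}
π_{hours, pid} gives {(12, 13), (26, 13), (27, 13), (29, 13), (7, 13)}.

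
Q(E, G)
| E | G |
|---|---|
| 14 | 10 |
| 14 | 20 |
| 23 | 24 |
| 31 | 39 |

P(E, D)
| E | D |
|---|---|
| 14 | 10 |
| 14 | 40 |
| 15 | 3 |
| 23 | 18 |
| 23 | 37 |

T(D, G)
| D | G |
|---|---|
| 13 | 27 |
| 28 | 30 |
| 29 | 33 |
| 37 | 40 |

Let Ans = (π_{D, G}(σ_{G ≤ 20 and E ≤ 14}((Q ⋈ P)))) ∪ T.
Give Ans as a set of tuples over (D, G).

{(10, 10), (10, 20), (13, 27), (28, 30), (29, 33), (37, 40), (40, 10), (40, 20)}

Joining Q and P on E yields {(14, 10, 10), (14, 10, 40), (14, 20, 10), (14, 20, 40), (23, 24, 18), (23, 24, 37)}.
σ[G ≤ 20 and E ≤ 14]: keep tuples satisfying G ≤ 20 and E ≤ 14 → {(14, 10, 10), (14, 10, 40), (14, 20, 10), (14, 20, 40)}
π_{D, G} gives {(10, 10), (10, 20), (40, 10), (40, 20)}.
Set union of the two operands is {(10, 10), (10, 20), (13, 27), (28, 30), (29, 33), (37, 40), (40, 10), (40, 20)}.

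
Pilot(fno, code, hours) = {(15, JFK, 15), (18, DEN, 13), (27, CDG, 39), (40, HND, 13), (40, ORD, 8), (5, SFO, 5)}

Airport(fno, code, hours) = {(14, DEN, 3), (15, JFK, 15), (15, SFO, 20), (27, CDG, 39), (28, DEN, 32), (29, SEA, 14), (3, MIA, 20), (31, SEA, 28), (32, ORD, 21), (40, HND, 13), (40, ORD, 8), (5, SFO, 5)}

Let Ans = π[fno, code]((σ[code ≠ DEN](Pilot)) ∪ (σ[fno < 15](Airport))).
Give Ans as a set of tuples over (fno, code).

{(14, DEN), (15, JFK), (27, CDG), (3, MIA), (40, HND), (40, ORD), (5, SFO)}

Selection code ≠ DEN: {(15, JFK, 15), (27, CDG, 39), (40, HND, 13), (40, ORD, 8), (5, SFO, 5)}
Selection fno < 15: {(14, DEN, 3), (3, MIA, 20), (5, SFO, 5)}
Taking the union: {(14, DEN, 3), (15, JFK, 15), (27, CDG, 39), (3, MIA, 20), (40, HND, 13), (40, ORD, 8), (5, SFO, 5)}
Keep only column(s) fno, code: {(14, DEN), (15, JFK), (27, CDG), (3, MIA), (40, HND), (40, ORD), (5, SFO)}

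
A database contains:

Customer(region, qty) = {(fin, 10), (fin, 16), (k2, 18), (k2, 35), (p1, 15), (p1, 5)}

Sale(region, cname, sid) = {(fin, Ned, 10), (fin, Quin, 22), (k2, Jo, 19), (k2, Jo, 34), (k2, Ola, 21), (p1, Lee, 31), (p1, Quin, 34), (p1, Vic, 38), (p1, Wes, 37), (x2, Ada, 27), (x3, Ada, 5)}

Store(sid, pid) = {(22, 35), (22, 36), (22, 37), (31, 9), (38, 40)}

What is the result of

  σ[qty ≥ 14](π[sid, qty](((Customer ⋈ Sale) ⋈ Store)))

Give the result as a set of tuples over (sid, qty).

{(22, 16), (31, 15), (38, 15)}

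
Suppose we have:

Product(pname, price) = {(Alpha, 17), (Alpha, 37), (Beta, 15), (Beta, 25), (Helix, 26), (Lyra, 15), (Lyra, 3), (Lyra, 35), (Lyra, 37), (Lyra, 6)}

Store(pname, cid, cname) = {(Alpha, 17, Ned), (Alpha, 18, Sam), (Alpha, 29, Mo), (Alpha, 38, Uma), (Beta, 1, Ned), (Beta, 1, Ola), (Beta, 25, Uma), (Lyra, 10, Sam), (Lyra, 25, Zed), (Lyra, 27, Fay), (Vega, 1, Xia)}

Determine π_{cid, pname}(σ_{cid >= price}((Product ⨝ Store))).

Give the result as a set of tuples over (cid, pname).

Product ⋈ Store (natural join on pname): {(Alpha, 17, 17, Ned), (Alpha, 17, 18, Sam), (Alpha, 17, 29, Mo), (Alpha, 17, 38, Uma), (Alpha, 37, 17, Ned), (Alpha, 37, 18, Sam), (Alpha, 37, 29, Mo), (Alpha, 37, 38, Uma), (Beta, 15, 1, Ned), (Beta, 15, 1, Ola), (Beta, 15, 25, Uma), (Beta, 25, 1, Ned), (Beta, 25, 1, Ola), (Beta, 25, 25, Uma), (Lyra, 15, 10, Sam), (Lyra, 15, 25, Zed), (Lyra, 15, 27, Fay), (Lyra, 3, 10, Sam), (Lyra, 3, 25, Zed), (Lyra, 3, 27, Fay), (Lyra, 35, 10, Sam), (Lyra, 35, 25, Zed), (Lyra, 35, 27, Fay), (Lyra, 37, 10, Sam), (Lyra, 37, 25, Zed), (Lyra, 37, 27, Fay), (Lyra, 6, 10, Sam), (Lyra, 6, 25, Zed), (Lyra, 6, 27, Fay)}
σ[cid >= price]: keep tuples satisfying cid >= price → {(Alpha, 17, 17, Ned), (Alpha, 17, 18, Sam), (Alpha, 17, 29, Mo), (Alpha, 17, 38, Uma), (Alpha, 37, 38, Uma), (Beta, 15, 25, Uma), (Beta, 25, 25, Uma), (Lyra, 15, 25, Zed), (Lyra, 15, 27, Fay), (Lyra, 3, 10, Sam), (Lyra, 3, 25, Zed), (Lyra, 3, 27, Fay), (Lyra, 6, 10, Sam), (Lyra, 6, 25, Zed), (Lyra, 6, 27, Fay)}
π[cid, pname]: project onto (cid, pname) (7 duplicate(s) eliminated) → {(10, Lyra), (17, Alpha), (18, Alpha), (25, Beta), (25, Lyra), (27, Lyra), (29, Alpha), (38, Alpha)}

{(10, Lyra), (17, Alpha), (18, Alpha), (25, Beta), (25, Lyra), (27, Lyra), (29, Alpha), (38, Alpha)}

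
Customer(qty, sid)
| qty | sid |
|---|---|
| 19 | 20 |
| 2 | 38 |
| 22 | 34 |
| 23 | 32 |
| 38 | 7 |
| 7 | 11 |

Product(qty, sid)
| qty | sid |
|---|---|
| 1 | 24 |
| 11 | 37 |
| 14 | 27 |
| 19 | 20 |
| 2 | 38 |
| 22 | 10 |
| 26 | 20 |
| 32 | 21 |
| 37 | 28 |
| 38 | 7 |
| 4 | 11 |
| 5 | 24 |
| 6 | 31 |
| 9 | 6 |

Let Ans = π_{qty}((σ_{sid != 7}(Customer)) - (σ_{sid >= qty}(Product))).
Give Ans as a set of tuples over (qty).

{22, 23, 7}

Apply σ_{sid != 7}; surviving tuples: {(19, 20), (2, 38), (22, 34), (23, 32), (7, 11)}
Apply σ_{sid >= qty}; surviving tuples: {(1, 24), (11, 37), (14, 27), (19, 20), (2, 38), (4, 11), (5, 24), (6, 31)}
Set difference of the two operands is {(22, 34), (23, 32), (7, 11)}.
π_{qty} gives {22, 23, 7}.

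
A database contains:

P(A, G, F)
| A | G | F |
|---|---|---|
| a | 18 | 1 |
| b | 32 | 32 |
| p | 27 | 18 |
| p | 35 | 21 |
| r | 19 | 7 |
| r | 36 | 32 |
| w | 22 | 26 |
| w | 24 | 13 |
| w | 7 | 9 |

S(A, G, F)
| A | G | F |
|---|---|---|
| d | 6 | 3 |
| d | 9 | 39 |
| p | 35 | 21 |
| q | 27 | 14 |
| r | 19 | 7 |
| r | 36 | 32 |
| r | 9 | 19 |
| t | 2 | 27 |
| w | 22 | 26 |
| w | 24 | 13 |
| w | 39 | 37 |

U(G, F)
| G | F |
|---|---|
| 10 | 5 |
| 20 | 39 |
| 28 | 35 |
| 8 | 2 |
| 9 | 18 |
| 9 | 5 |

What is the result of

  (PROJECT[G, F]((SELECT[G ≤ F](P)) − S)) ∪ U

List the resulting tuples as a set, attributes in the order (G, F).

{(10, 5), (20, 39), (28, 35), (32, 32), (7, 9), (8, 2), (9, 18), (9, 5)}

σ[G ≤ F]: keep tuples satisfying G ≤ F → {(b, 32, 32), (w, 22, 26), (w, 7, 9)}
Difference: {(b, 32, 32), (w, 22, 26), (w, 7, 9)} with {(d, 6, 3), (d, 9, 39), (p, 35, 21), (q, 27, 14), (r, 19, 7), (r, 36, 32), (r, 9, 19), (t, 2, 27), (w, 22, 26), (w, 24, 13), (w, 39, 37)} → {(b, 32, 32), (w, 7, 9)}
Projecting to G, F: {(32, 32), (7, 9)}
Union: {(32, 32), (7, 9)} with {(10, 5), (20, 39), (28, 35), (8, 2), (9, 18), (9, 5)} → {(10, 5), (20, 39), (28, 35), (32, 32), (7, 9), (8, 2), (9, 18), (9, 5)}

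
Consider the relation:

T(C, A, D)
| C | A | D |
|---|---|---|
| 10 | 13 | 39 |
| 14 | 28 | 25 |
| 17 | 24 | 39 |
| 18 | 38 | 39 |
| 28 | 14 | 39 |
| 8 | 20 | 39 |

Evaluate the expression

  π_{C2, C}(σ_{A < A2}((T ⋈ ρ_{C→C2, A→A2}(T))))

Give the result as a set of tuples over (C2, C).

{(17, 10), (17, 28), (17, 8), (18, 10), (18, 17), (18, 28), (18, 8), (28, 10), (8, 10), (8, 28)}

ρ[C→C2, A→A2]: schema becomes (C2, A2, D); tuples unchanged.
T ⋈ ρ_{C→C2, A→A2}(T) (natural join on D): {(10, 13, 39, 10, 13), (10, 13, 39, 17, 24), (10, 13, 39, 18, 38), (10, 13, 39, 28, 14), (10, 13, 39, 8, 20), (14, 28, 25, 14, 28), (17, 24, 39, 10, 13), (17, 24, 39, 17, 24), (17, 24, 39, 18, 38), (17, 24, 39, 28, 14), (17, 24, 39, 8, 20), (18, 38, 39, 10, 13), (18, 38, 39, 17, 24), (18, 38, 39, 18, 38), (18, 38, 39, 28, 14), (18, 38, 39, 8, 20), (28, 14, 39, 10, 13), (28, 14, 39, 17, 24), (28, 14, 39, 18, 38), (28, 14, 39, 28, 14), (28, 14, 39, 8, 20), (8, 20, 39, 10, 13), (8, 20, 39, 17, 24), (8, 20, 39, 18, 38), (8, 20, 39, 28, 14), (8, 20, 39, 8, 20)}
Apply σ_{A < A2}; surviving tuples: {(10, 13, 39, 17, 24), (10, 13, 39, 18, 38), (10, 13, 39, 28, 14), (10, 13, 39, 8, 20), (17, 24, 39, 18, 38), (28, 14, 39, 17, 24), (28, 14, 39, 18, 38), (28, 14, 39, 8, 20), (8, 20, 39, 17, 24), (8, 20, 39, 18, 38)}
π[C2, C]: project onto (C2, C) → {(17, 10), (17, 28), (17, 8), (18, 10), (18, 17), (18, 28), (18, 8), (28, 10), (8, 10), (8, 28)}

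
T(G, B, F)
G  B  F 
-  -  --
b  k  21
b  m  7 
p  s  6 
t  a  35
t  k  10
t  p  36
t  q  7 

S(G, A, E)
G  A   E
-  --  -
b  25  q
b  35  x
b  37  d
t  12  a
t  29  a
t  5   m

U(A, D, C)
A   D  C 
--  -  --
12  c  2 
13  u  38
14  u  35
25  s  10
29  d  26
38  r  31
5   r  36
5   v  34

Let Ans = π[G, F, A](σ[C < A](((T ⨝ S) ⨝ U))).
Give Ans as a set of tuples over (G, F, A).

Natural join on G: {(b, k, 21, 25, q), (b, k, 21, 35, x), (b, k, 21, 37, d), (b, m, 7, 25, q), (b, m, 7, 35, x), (b, m, 7, 37, d), (t, a, 35, 12, a), (t, a, 35, 29, a), (t, a, 35, 5, m), (t, k, 10, 12, a), (t, k, 10, 29, a), (t, k, 10, 5, m), (t, p, 36, 12, a), (t, p, 36, 29, a), (t, p, 36, 5, m), (t, q, 7, 12, a), (t, q, 7, 29, a), (t, q, 7, 5, m)}
Natural join on A: {(b, k, 21, 25, q, s, 10), (b, m, 7, 25, q, s, 10), (t, a, 35, 12, a, c, 2), (t, a, 35, 29, a, d, 26), (t, a, 35, 5, m, r, 36), (t, a, 35, 5, m, v, 34), (t, k, 10, 12, a, c, 2), (t, k, 10, 29, a, d, 26), (t, k, 10, 5, m, r, 36), (t, k, 10, 5, m, v, 34), (t, p, 36, 12, a, c, 2), (t, p, 36, 29, a, d, 26), (t, p, 36, 5, m, r, 36), (t, p, 36, 5, m, v, 34), (t, q, 7, 12, a, c, 2), (t, q, 7, 29, a, d, 26), (t, q, 7, 5, m, r, 36), (t, q, 7, 5, m, v, 34)}
σ[C < A]: keep tuples satisfying C < A → {(b, k, 21, 25, q, s, 10), (b, m, 7, 25, q, s, 10), (t, a, 35, 12, a, c, 2), (t, a, 35, 29, a, d, 26), (t, k, 10, 12, a, c, 2), (t, k, 10, 29, a, d, 26), (t, p, 36, 12, a, c, 2), (t, p, 36, 29, a, d, 26), (t, q, 7, 12, a, c, 2), (t, q, 7, 29, a, d, 26)}
Projecting to G, F, A: {(b, 21, 25), (b, 7, 25), (t, 10, 12), (t, 10, 29), (t, 35, 12), (t, 35, 29), (t, 36, 12), (t, 36, 29), (t, 7, 12), (t, 7, 29)}

{(b, 21, 25), (b, 7, 25), (t, 10, 12), (t, 10, 29), (t, 35, 12), (t, 35, 29), (t, 36, 12), (t, 36, 29), (t, 7, 12), (t, 7, 29)}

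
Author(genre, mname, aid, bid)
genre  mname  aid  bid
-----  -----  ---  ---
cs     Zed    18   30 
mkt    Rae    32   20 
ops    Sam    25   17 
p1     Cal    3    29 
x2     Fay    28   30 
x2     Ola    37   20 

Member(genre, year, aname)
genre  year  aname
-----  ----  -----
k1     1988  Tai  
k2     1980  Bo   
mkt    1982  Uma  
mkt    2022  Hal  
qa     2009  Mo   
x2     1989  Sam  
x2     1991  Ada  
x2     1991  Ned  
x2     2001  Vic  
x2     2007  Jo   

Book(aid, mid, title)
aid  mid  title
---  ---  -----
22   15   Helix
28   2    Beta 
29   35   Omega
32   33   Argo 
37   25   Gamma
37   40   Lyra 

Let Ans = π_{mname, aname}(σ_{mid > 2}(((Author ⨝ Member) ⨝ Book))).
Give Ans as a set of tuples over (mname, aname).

Author ⋈ Member (natural join on genre): {(mkt, Rae, 32, 20, 1982, Uma), (mkt, Rae, 32, 20, 2022, Hal), (x2, Fay, 28, 30, 1989, Sam), (x2, Fay, 28, 30, 1991, Ada), (x2, Fay, 28, 30, 1991, Ned), (x2, Fay, 28, 30, 2001, Vic), (x2, Fay, 28, 30, 2007, Jo), (x2, Ola, 37, 20, 1989, Sam), (x2, Ola, 37, 20, 1991, Ada), (x2, Ola, 37, 20, 1991, Ned), (x2, Ola, 37, 20, 2001, Vic), (x2, Ola, 37, 20, 2007, Jo)}
(Author ⨝ Member) ⋈ Book (natural join on aid): {(mkt, Rae, 32, 20, 1982, Uma, 33, Argo), (mkt, Rae, 32, 20, 2022, Hal, 33, Argo), (x2, Fay, 28, 30, 1989, Sam, 2, Beta), (x2, Fay, 28, 30, 1991, Ada, 2, Beta), (x2, Fay, 28, 30, 1991, Ned, 2, Beta), (x2, Fay, 28, 30, 2001, Vic, 2, Beta), (x2, Fay, 28, 30, 2007, Jo, 2, Beta), (x2, Ola, 37, 20, 1989, Sam, 25, Gamma), (x2, Ola, 37, 20, 1989, Sam, 40, Lyra), (x2, Ola, 37, 20, 1991, Ada, 25, Gamma), (x2, Ola, 37, 20, 1991, Ada, 40, Lyra), (x2, Ola, 37, 20, 1991, Ned, 25, Gamma), (x2, Ola, 37, 20, 1991, Ned, 40, Lyra), (x2, Ola, 37, 20, 2001, Vic, 25, Gamma), (x2, Ola, 37, 20, 2001, Vic, 40, Lyra), (x2, Ola, 37, 20, 2007, Jo, 25, Gamma), (x2, Ola, 37, 20, 2007, Jo, 40, Lyra)}
Filtering on mid > 2 leaves {(mkt, Rae, 32, 20, 1982, Uma, 33, Argo), (mkt, Rae, 32, 20, 2022, Hal, 33, Argo), (x2, Ola, 37, 20, 1989, Sam, 25, Gamma), (x2, Ola, 37, 20, 1989, Sam, 40, Lyra), (x2, Ola, 37, 20, 1991, Ada, 25, Gamma), (x2, Ola, 37, 20, 1991, Ada, 40, Lyra), (x2, Ola, 37, 20, 1991, Ned, 25, Gamma), (x2, Ola, 37, 20, 1991, Ned, 40, Lyra), (x2, Ola, 37, 20, 2001, Vic, 25, Gamma), (x2, Ola, 37, 20, 2001, Vic, 40, Lyra), (x2, Ola, 37, 20, 2007, Jo, 25, Gamma), (x2, Ola, 37, 20, 2007, Jo, 40, Lyra)}.
π[mname, aname]: project onto (mname, aname) (5 duplicate(s) eliminated) → {(Ola, Ada), (Ola, Jo), (Ola, Ned), (Ola, Sam), (Ola, Vic), (Rae, Hal), (Rae, Uma)}

{(Ola, Ada), (Ola, Jo), (Ola, Ned), (Ola, Sam), (Ola, Vic), (Rae, Hal), (Rae, Uma)}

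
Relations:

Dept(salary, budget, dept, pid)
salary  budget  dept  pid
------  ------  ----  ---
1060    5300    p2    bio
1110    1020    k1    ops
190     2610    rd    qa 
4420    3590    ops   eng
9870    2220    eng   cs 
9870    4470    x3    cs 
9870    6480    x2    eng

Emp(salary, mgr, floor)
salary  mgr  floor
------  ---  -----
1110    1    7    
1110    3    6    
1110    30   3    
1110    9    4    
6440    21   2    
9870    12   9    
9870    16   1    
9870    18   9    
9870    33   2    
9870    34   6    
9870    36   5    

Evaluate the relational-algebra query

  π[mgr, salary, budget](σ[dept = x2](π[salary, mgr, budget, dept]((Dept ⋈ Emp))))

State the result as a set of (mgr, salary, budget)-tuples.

{(12, 9870, 6480), (16, 9870, 6480), (18, 9870, 6480), (33, 9870, 6480), (34, 9870, 6480), (36, 9870, 6480)}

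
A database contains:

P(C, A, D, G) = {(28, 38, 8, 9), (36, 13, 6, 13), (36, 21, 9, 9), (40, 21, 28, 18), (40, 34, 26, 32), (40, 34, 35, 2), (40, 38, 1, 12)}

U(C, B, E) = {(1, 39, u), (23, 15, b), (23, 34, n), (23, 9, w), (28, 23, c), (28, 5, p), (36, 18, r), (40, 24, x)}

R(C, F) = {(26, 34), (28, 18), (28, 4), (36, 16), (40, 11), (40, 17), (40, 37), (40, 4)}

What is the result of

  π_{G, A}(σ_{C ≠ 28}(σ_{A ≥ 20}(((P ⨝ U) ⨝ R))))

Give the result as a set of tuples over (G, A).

{(12, 38), (18, 21), (2, 34), (32, 34), (9, 21)}

Joining P and U on C yields {(28, 38, 8, 9, 23, c), (28, 38, 8, 9, 5, p), (36, 13, 6, 13, 18, r), (36, 21, 9, 9, 18, r), (40, 21, 28, 18, 24, x), (40, 34, 26, 32, 24, x), (40, 34, 35, 2, 24, x), (40, 38, 1, 12, 24, x)}.
Joining (P ⨝ U) and R on C yields {(28, 38, 8, 9, 23, c, 18), (28, 38, 8, 9, 23, c, 4), (28, 38, 8, 9, 5, p, 18), (28, 38, 8, 9, 5, p, 4), (36, 13, 6, 13, 18, r, 16), (36, 21, 9, 9, 18, r, 16), (40, 21, 28, 18, 24, x, 11), (40, 21, 28, 18, 24, x, 17), (40, 21, 28, 18, 24, x, 37), (40, 21, 28, 18, 24, x, 4), (40, 34, 26, 32, 24, x, 11), (40, 34, 26, 32, 24, x, 17), (40, 34, 26, 32, 24, x, 37), (40, 34, 26, 32, 24, x, 4), (40, 34, 35, 2, 24, x, 11), (40, 34, 35, 2, 24, x, 17), (40, 34, 35, 2, 24, x, 37), (40, 34, 35, 2, 24, x, 4), (40, 38, 1, 12, 24, x, 11), (40, 38, 1, 12, 24, x, 17), (40, 38, 1, 12, 24, x, 37), (40, 38, 1, 12, 24, x, 4)}.
Selection A ≥ 20: {(28, 38, 8, 9, 23, c, 18), (28, 38, 8, 9, 23, c, 4), (28, 38, 8, 9, 5, p, 18), (28, 38, 8, 9, 5, p, 4), (36, 21, 9, 9, 18, r, 16), (40, 21, 28, 18, 24, x, 11), (40, 21, 28, 18, 24, x, 17), (40, 21, 28, 18, 24, x, 37), (40, 21, 28, 18, 24, x, 4), (40, 34, 26, 32, 24, x, 11), (40, 34, 26, 32, 24, x, 17), (40, 34, 26, 32, 24, x, 37), (40, 34, 26, 32, 24, x, 4), (40, 34, 35, 2, 24, x, 11), (40, 34, 35, 2, 24, x, 17), (40, 34, 35, 2, 24, x, 37), (40, 34, 35, 2, 24, x, 4), (40, 38, 1, 12, 24, x, 11), (40, 38, 1, 12, 24, x, 17), (40, 38, 1, 12, 24, x, 37), (40, 38, 1, 12, 24, x, 4)}
Selection C ≠ 28: {(36, 21, 9, 9, 18, r, 16), (40, 21, 28, 18, 24, x, 11), (40, 21, 28, 18, 24, x, 17), (40, 21, 28, 18, 24, x, 37), (40, 21, 28, 18, 24, x, 4), (40, 34, 26, 32, 24, x, 11), (40, 34, 26, 32, 24, x, 17), (40, 34, 26, 32, 24, x, 37), (40, 34, 26, 32, 24, x, 4), (40, 34, 35, 2, 24, x, 11), (40, 34, 35, 2, 24, x, 17), (40, 34, 35, 2, 24, x, 37), (40, 34, 35, 2, 24, x, 4), (40, 38, 1, 12, 24, x, 11), (40, 38, 1, 12, 24, x, 17), (40, 38, 1, 12, 24, x, 37), (40, 38, 1, 12, 24, x, 4)}
Keep only column(s) G, A (12 duplicate(s) eliminated): {(12, 38), (18, 21), (2, 34), (32, 34), (9, 21)}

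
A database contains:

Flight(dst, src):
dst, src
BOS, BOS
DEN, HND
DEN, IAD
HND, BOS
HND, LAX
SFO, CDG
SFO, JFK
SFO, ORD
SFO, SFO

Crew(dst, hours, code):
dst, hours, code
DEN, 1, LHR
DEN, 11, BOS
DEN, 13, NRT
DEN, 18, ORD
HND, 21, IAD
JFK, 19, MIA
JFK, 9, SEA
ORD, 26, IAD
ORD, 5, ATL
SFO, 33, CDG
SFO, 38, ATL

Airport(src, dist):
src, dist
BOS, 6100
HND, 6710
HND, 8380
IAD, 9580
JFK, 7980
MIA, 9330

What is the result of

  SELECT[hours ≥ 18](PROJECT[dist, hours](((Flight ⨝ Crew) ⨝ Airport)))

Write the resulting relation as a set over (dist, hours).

{(6100, 21), (6710, 18), (7980, 33), (7980, 38), (8380, 18), (9580, 18)}

Joining Flight and Crew on dst yields {(DEN, HND, 1, LHR), (DEN, HND, 11, BOS), (DEN, HND, 13, NRT), (DEN, HND, 18, ORD), (DEN, IAD, 1, LHR), (DEN, IAD, 11, BOS), (DEN, IAD, 13, NRT), (DEN, IAD, 18, ORD), (HND, BOS, 21, IAD), (HND, LAX, 21, IAD), (SFO, CDG, 33, CDG), (SFO, CDG, 38, ATL), (SFO, JFK, 33, CDG), (SFO, JFK, 38, ATL), (SFO, ORD, 33, CDG), (SFO, ORD, 38, ATL), (SFO, SFO, 33, CDG), (SFO, SFO, 38, ATL)}.
Joining (Flight ⨝ Crew) and Airport on src yields {(DEN, HND, 1, LHR, 6710), (DEN, HND, 1, LHR, 8380), (DEN, HND, 11, BOS, 6710), (DEN, HND, 11, BOS, 8380), (DEN, HND, 13, NRT, 6710), (DEN, HND, 13, NRT, 8380), (DEN, HND, 18, ORD, 6710), (DEN, HND, 18, ORD, 8380), (DEN, IAD, 1, LHR, 9580), (DEN, IAD, 11, BOS, 9580), (DEN, IAD, 13, NRT, 9580), (DEN, IAD, 18, ORD, 9580), (HND, BOS, 21, IAD, 6100), (SFO, JFK, 33, CDG, 7980), (SFO, JFK, 38, ATL, 7980)}.
π_{dist, hours} gives {(6100, 21), (6710, 1), (6710, 11), (6710, 13), (6710, 18), (7980, 33), (7980, 38), (8380, 1), (8380, 11), (8380, 13), (8380, 18), (9580, 1), (9580, 11), (9580, 13), (9580, 18)}.
Apply σ_{hours ≥ 18}; surviving tuples: {(6100, 21), (6710, 18), (7980, 33), (7980, 38), (8380, 18), (9580, 18)}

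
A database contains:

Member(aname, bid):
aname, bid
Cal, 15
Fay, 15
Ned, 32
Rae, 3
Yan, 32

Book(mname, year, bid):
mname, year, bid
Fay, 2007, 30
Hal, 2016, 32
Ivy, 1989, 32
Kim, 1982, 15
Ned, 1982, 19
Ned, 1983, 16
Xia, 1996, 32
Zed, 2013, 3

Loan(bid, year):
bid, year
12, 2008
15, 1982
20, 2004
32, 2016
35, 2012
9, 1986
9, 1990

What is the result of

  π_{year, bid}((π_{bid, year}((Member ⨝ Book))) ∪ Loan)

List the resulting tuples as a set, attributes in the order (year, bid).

{(1982, 15), (1986, 9), (1989, 32), (1990, 9), (1996, 32), (2004, 20), (2008, 12), (2012, 35), (2013, 3), (2016, 32)}

Natural join on bid: {(Cal, 15, Kim, 1982), (Fay, 15, Kim, 1982), (Ned, 32, Hal, 2016), (Ned, 32, Ivy, 1989), (Ned, 32, Xia, 1996), (Rae, 3, Zed, 2013), (Yan, 32, Hal, 2016), (Yan, 32, Ivy, 1989), (Yan, 32, Xia, 1996)}
Projecting to bid, year (4 duplicate(s) eliminated): {(15, 1982), (3, 2013), (32, 1989), (32, 1996), (32, 2016)}
Set union of the two operands is {(12, 2008), (15, 1982), (20, 2004), (3, 2013), (32, 1989), (32, 1996), (32, 2016), (35, 2012), (9, 1986), (9, 1990)}.
Projecting to year, bid: {(1982, 15), (1986, 9), (1989, 32), (1990, 9), (1996, 32), (2004, 20), (2008, 12), (2012, 35), (2013, 3), (2016, 32)}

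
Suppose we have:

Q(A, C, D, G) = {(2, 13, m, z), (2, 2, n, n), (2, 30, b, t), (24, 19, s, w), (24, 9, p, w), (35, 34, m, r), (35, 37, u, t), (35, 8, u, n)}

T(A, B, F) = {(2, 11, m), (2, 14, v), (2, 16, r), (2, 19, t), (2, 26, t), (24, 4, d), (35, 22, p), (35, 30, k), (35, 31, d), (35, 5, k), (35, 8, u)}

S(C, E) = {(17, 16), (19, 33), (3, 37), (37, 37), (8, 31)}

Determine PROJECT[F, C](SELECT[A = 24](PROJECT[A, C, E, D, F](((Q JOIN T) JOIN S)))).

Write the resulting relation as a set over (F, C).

Q ⋈ T (natural join on A): {(2, 13, m, z, 11, m), (2, 13, m, z, 14, v), (2, 13, m, z, 16, r), (2, 13, m, z, 19, t), (2, 13, m, z, 26, t), (2, 2, n, n, 11, m), (2, 2, n, n, 14, v), (2, 2, n, n, 16, r), (2, 2, n, n, 19, t), (2, 2, n, n, 26, t), (2, 30, b, t, 11, m), (2, 30, b, t, 14, v), (2, 30, b, t, 16, r), (2, 30, b, t, 19, t), (2, 30, b, t, 26, t), (24, 19, s, w, 4, d), (24, 9, p, w, 4, d), (35, 34, m, r, 22, p), (35, 34, m, r, 30, k), (35, 34, m, r, 31, d), (35, 34, m, r, 5, k), (35, 34, m, r, 8, u), (35, 37, u, t, 22, p), (35, 37, u, t, 30, k), (35, 37, u, t, 31, d), (35, 37, u, t, 5, k), (35, 37, u, t, 8, u), (35, 8, u, n, 22, p), (35, 8, u, n, 30, k), (35, 8, u, n, 31, d), (35, 8, u, n, 5, k), (35, 8, u, n, 8, u)}
(Q JOIN T) ⋈ S (natural join on C): {(24, 19, s, w, 4, d, 33), (35, 37, u, t, 22, p, 37), (35, 37, u, t, 30, k, 37), (35, 37, u, t, 31, d, 37), (35, 37, u, t, 5, k, 37), (35, 37, u, t, 8, u, 37), (35, 8, u, n, 22, p, 31), (35, 8, u, n, 30, k, 31), (35, 8, u, n, 31, d, 31), (35, 8, u, n, 5, k, 31), (35, 8, u, n, 8, u, 31)}
π_{A, C, E, D, F} gives {(24, 19, 33, s, d), (35, 37, 37, u, d), (35, 37, 37, u, k), (35, 37, 37, u, p), (35, 37, 37, u, u), (35, 8, 31, u, d), (35, 8, 31, u, k), (35, 8, 31, u, p), (35, 8, 31, u, u)} (2 duplicate(s) eliminated).
σ[A = 24]: keep tuples satisfying A = 24 → {(24, 19, 33, s, d)}
π_{F, C} gives {(d, 19)}.

{(d, 19)}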